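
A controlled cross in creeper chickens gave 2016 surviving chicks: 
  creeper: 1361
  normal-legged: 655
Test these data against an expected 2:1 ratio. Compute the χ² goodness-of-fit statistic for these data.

0.645

Under the 2:1 hypothesis (Σ ratio = 3, N = 2016):
  creeper: 2016 × 2/3 = 1344
  normal-legged: 2016 × 1/3 = 672
χ² = Σ (O − E)² / E
  creeper: (1361 − 1344)² / 1344 = 0.2150
  normal-legged: (655 − 672)² / 672 = 0.4301
χ² = 0.2150 + 0.4301 = 0.6451 ≈ 0.645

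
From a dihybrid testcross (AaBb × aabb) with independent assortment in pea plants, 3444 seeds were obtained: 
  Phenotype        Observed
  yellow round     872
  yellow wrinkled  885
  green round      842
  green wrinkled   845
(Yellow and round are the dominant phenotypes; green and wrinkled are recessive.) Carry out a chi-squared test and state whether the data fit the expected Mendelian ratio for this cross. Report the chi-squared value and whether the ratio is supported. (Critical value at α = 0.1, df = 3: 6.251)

A dihybrid testcross with independent assortment gives a 1:1:1:1 ratio.
Expected counts for N = 3444 under a 1:1:1:1 ratio (total parts = 4):
  yellow round: 3444 × 1/4 = 861
  yellow wrinkled: 3444 × 1/4 = 861
  green round: 3444 × 1/4 = 861
  green wrinkled: 3444 × 1/4 = 861
χ² = Σ (O − E)² / E
  yellow round: (872 − 861)² / 861 = 0.1405
  yellow wrinkled: (885 − 861)² / 861 = 0.6690
  green round: (842 − 861)² / 861 = 0.4193
  green wrinkled: (845 − 861)² / 861 = 0.2973
χ² = 0.1405 + 0.6690 + 0.4193 + 0.2973 = 1.5261 ≈ 1.526
Degrees of freedom = 4 − 1 = 3; critical value at α = 0.1 is 6.251.
Since 1.526 < 6.251, we fail to reject the null hypothesis — the data are consistent with the 1:1:1:1 ratio.

1.526; consistent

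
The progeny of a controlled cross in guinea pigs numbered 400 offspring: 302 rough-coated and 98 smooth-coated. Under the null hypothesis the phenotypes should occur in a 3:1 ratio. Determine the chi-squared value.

0.053

Total ratio parts = 4. Expected numbers out of 400:
  rough-coated: 400 × 3/4 = 300
  smooth-coated: 400 × 1/4 = 100
χ² = Σ (O − E)² / E
  rough-coated: (302 − 300)² / 300 = 0.0133
  smooth-coated: (98 − 100)² / 100 = 0.0400
χ² = 0.0133 + 0.0400 = 0.0533 ≈ 0.053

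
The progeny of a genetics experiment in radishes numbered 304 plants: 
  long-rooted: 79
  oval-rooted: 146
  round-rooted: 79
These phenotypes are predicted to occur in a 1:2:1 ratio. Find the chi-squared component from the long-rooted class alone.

Expected counts for N = 304 under a 1:2:1 ratio (total parts = 4):
  long-rooted: 304 × 1/4 = 76
  oval-rooted: 304 × 2/4 = 152
  round-rooted: 304 × 1/4 = 76
Contribution of long-rooted: (79 − 76)² / 76 = 0.1184

0.118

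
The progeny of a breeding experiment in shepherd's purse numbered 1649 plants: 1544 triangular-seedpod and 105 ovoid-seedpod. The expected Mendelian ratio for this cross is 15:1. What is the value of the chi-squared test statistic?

The 15:1 ratio has 16 parts, so with N = 1649 the expected counts are:
  triangular-seedpod: 1649 × 15/16 = 1545.9375
  ovoid-seedpod: 1649 × 1/16 = 103.0625
χ² = Σ (O − E)² / E
  triangular-seedpod: (1544 − 1545.9375)² / 1545.9375 = 0.0024
  ovoid-seedpod: (105 − 103.0625)² / 103.0625 = 0.0364
χ² = 0.0024 + 0.0364 = 0.0388 ≈ 0.039

0.039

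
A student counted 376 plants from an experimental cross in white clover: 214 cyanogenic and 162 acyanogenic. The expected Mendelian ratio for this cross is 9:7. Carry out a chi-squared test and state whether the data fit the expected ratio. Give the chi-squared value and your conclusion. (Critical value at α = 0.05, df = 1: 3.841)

0.068; consistent

Under the 9:7 hypothesis (Σ ratio = 16, N = 376):
  cyanogenic: 376 × 9/16 = 211.5
  acyanogenic: 376 × 7/16 = 164.5
χ² = Σ (O − E)² / E
  cyanogenic: (214 − 211.5)² / 211.5 = 0.0296
  acyanogenic: (162 − 164.5)² / 164.5 = 0.0380
χ² = 0.0296 + 0.0380 = 0.0676 ≈ 0.068
Degrees of freedom = 2 − 1 = 1; critical value at α = 0.05 is 3.841.
Since 0.068 < 3.841, we fail to reject the null hypothesis — the data are consistent with the 9:7 ratio.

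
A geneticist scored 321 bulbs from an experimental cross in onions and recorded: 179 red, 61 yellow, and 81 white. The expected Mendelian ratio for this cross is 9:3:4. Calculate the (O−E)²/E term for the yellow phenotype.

The 9:3:4 ratio has 16 parts, so with N = 321 the expected counts are:
  red: 321 × 9/16 = 180.5625
  yellow: 321 × 3/16 = 60.1875
  white: 321 × 4/16 = 80.25
Contribution of yellow: (61 − 60.1875)² / 60.1875 = 0.0110

0.011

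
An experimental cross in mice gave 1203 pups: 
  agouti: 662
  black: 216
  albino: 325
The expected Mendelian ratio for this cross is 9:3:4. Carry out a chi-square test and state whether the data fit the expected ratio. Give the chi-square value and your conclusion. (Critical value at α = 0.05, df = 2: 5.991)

The 9:3:4 ratio has 16 parts, so with N = 1203 the expected counts are:
  agouti: 1203 × 9/16 = 676.6875
  black: 1203 × 3/16 = 225.5625
  albino: 1203 × 4/16 = 300.75
χ² = Σ (O − E)² / E
  agouti: (662 − 676.6875)² / 676.6875 = 0.3188
  black: (216 − 225.5625)² / 225.5625 = 0.4054
  albino: (325 − 300.75)² / 300.75 = 1.9553
χ² = 0.3188 + 0.4054 + 1.9553 = 2.6795 ≈ 2.680
Degrees of freedom = 3 − 1 = 2; critical value at α = 0.05 is 5.991.
Since 2.680 < 5.991, we fail to reject the null hypothesis — the data are consistent with the 9:3:4 ratio.

2.680; consistent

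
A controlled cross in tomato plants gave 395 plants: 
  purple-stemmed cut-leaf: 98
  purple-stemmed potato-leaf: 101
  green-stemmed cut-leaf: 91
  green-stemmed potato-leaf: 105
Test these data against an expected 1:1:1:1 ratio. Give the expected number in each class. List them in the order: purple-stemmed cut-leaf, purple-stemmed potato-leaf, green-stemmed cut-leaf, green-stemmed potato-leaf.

The 1:1:1:1 ratio has 4 parts, so with N = 395 the expected counts are:
  purple-stemmed cut-leaf: 395 × 1/4 = 98.75
  purple-stemmed potato-leaf: 395 × 1/4 = 98.75
  green-stemmed cut-leaf: 395 × 1/4 = 98.75
  green-stemmed potato-leaf: 395 × 1/4 = 98.75

98.75, 98.75, 98.75, 98.75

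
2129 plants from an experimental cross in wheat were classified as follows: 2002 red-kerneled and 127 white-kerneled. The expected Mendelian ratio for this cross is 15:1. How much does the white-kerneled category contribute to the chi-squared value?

0.276

Expected counts for N = 2129 under a 15:1 ratio (total parts = 16):
  red-kerneled: 2129 × 15/16 = 1995.9375
  white-kerneled: 2129 × 1/16 = 133.0625
Contribution of white-kerneled: (127 − 133.0625)² / 133.0625 = 0.2762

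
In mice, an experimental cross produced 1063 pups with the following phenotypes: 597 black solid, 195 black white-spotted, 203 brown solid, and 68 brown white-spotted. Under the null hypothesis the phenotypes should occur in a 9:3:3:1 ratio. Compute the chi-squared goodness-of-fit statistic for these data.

0.200

Expected counts for N = 1063 under a 9:3:3:1 ratio (total parts = 16):
  black solid: 1063 × 9/16 = 597.9375
  black white-spotted: 1063 × 3/16 = 199.3125
  brown solid: 1063 × 3/16 = 199.3125
  brown white-spotted: 1063 × 1/16 = 66.4375
χ² = Σ (O − E)² / E
  black solid: (597 − 597.9375)² / 597.9375 = 0.0015
  black white-spotted: (195 − 199.3125)² / 199.3125 = 0.0933
  brown solid: (203 − 199.3125)² / 199.3125 = 0.0682
  brown white-spotted: (68 − 66.4375)² / 66.4375 = 0.0367
χ² = 0.0015 + 0.0933 + 0.0682 + 0.0367 = 0.1997 ≈ 0.200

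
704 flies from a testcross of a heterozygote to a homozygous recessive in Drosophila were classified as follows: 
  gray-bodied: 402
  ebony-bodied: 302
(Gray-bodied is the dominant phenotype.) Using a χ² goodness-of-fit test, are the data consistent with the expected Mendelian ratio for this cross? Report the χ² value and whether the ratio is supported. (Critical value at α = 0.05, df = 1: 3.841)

14.205; not consistent

A testcross of a heterozygote (Aa × aa) gives a 1:1 phenotypic ratio.
Total ratio parts = 2. Expected numbers out of 704:
  gray-bodied: 704 × 1/2 = 352
  ebony-bodied: 704 × 1/2 = 352
χ² = Σ (O − E)² / E
  gray-bodied: (402 − 352)² / 352 = 7.1023
  ebony-bodied: (302 − 352)² / 352 = 7.1023
χ² = 7.1023 + 7.1023 = 14.2046 ≈ 14.205
Degrees of freedom = 2 − 1 = 1; critical value at α = 0.05 is 3.841.
Since 14.205 > 3.841, we reject the null hypothesis — the data do not fit the 1:1 ratio.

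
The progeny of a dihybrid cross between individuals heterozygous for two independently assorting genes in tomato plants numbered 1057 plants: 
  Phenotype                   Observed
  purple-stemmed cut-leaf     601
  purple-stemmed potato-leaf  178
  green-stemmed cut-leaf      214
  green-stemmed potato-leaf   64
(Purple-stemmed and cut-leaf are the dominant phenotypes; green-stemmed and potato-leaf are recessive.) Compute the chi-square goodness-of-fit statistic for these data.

A dihybrid F₂ with independent assortment and complete dominance at both loci gives a 9:3:3:1 phenotypic ratio.
Expected counts for N = 1057 under a 9:3:3:1 ratio (total parts = 16):
  purple-stemmed cut-leaf: 1057 × 9/16 = 594.5625
  purple-stemmed potato-leaf: 1057 × 3/16 = 198.1875
  green-stemmed cut-leaf: 1057 × 3/16 = 198.1875
  green-stemmed potato-leaf: 1057 × 1/16 = 66.0625
χ² = Σ (O − E)² / E
  purple-stemmed cut-leaf: (601 − 594.5625)² / 594.5625 = 0.0697
  purple-stemmed potato-leaf: (178 − 198.1875)² / 198.1875 = 2.0563
  green-stemmed cut-leaf: (214 − 198.1875)² / 198.1875 = 1.2616
  green-stemmed potato-leaf: (64 − 66.0625)² / 66.0625 = 0.0644
χ² = 0.0697 + 2.0563 + 1.2616 + 0.0644 = 3.452

3.452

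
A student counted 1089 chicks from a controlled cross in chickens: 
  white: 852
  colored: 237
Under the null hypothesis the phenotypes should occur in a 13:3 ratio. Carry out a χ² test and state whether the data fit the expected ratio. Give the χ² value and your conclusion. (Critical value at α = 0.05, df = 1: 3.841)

The 13:3 ratio has 16 parts, so with N = 1089 the expected counts are:
  white: 1089 × 13/16 = 884.8125
  colored: 1089 × 3/16 = 204.1875
χ² = Σ (O − E)² / E
  white: (852 − 884.8125)² / 884.8125 = 1.2168
  colored: (237 − 204.1875)² / 204.1875 = 5.2729
χ² = 1.2168 + 5.2729 = 6.4897 ≈ 6.490
Degrees of freedom = 2 − 1 = 1; critical value at α = 0.05 is 3.841.
Since 6.490 > 3.841, we reject the null hypothesis — the data do not fit the 13:3 ratio.

6.490; not consistent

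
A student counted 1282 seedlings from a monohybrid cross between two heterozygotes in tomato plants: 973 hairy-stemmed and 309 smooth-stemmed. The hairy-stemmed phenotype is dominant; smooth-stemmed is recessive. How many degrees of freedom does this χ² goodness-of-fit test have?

For a monohybrid cross between heterozygotes with complete dominance, the expected phenotypic ratio is 3:1.
A goodness-of-fit test with 2 phenotype classes has df = 2 − 1 = 1.

1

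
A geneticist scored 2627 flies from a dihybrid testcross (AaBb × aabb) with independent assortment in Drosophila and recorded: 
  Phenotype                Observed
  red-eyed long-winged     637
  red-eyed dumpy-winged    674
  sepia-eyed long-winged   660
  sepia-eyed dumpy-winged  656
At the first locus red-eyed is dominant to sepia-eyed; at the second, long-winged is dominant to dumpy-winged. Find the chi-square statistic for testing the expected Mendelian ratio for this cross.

A dihybrid testcross with independent assortment gives a 1:1:1:1 ratio.
The 1:1:1:1 ratio has 4 parts, so with N = 2627 the expected counts are:
  red-eyed long-winged: 2627 × 1/4 = 656.75
  red-eyed dumpy-winged: 2627 × 1/4 = 656.75
  sepia-eyed long-winged: 2627 × 1/4 = 656.75
  sepia-eyed dumpy-winged: 2627 × 1/4 = 656.75
χ² = Σ (O − E)² / E
  red-eyed long-winged: (637 − 656.75)² / 656.75 = 0.5939
  red-eyed dumpy-winged: (674 − 656.75)² / 656.75 = 0.4531
  sepia-eyed long-winged: (660 − 656.75)² / 656.75 = 0.0161
  sepia-eyed dumpy-winged: (656 − 656.75)² / 656.75 = 0.0009
χ² = 0.5939 + 0.4531 + 0.0161 + 0.0009 = 1.064

1.064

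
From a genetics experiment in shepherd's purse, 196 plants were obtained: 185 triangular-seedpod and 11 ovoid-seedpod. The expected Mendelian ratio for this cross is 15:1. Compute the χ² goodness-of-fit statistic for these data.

The 15:1 ratio has 16 parts, so with N = 196 the expected counts are:
  triangular-seedpod: 196 × 15/16 = 183.75
  ovoid-seedpod: 196 × 1/16 = 12.25
χ² = Σ (O − E)² / E
  triangular-seedpod: (185 − 183.75)² / 183.75 = 0.0085
  ovoid-seedpod: (11 − 12.25)² / 12.25 = 0.1276
χ² = 0.0085 + 0.1276 = 0.1361 ≈ 0.136

0.136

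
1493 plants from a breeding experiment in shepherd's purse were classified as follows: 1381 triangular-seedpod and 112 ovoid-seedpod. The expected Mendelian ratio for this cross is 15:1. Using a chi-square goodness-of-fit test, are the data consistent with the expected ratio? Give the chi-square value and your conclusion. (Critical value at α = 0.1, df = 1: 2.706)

3.992; not consistent

The 15:1 ratio has 16 parts, so with N = 1493 the expected counts are:
  triangular-seedpod: 1493 × 15/16 = 1399.6875
  ovoid-seedpod: 1493 × 1/16 = 93.3125
χ² = Σ (O − E)² / E
  triangular-seedpod: (1381 − 1399.6875)² / 1399.6875 = 0.2495
  ovoid-seedpod: (112 − 93.3125)² / 93.3125 = 3.7425
χ² = 0.2495 + 3.7425 = 3.992
Degrees of freedom = 2 − 1 = 1; critical value at α = 0.1 is 2.706.
Since 3.992 > 2.706, we reject the null hypothesis — the data do not fit the 15:1 ratio.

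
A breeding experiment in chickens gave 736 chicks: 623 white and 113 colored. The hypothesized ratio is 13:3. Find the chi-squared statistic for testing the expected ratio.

Expected counts for N = 736 under a 13:3 ratio (total parts = 16):
  white: 736 × 13/16 = 598
  colored: 736 × 3/16 = 138
χ² = Σ (O − E)² / E
  white: (623 − 598)² / 598 = 1.0452
  colored: (113 − 138)² / 138 = 4.5290
χ² = 1.0452 + 4.5290 = 5.5742 ≈ 5.574

5.574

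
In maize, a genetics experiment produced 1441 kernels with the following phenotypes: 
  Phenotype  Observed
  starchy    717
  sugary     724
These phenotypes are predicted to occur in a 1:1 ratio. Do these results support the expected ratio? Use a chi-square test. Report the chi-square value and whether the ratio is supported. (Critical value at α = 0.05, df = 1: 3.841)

Total ratio parts = 2. Expected numbers out of 1441:
  starchy: 1441 × 1/2 = 720.5
  sugary: 1441 × 1/2 = 720.5
χ² = Σ (O − E)² / E
  starchy: (717 − 720.5)² / 720.5 = 0.0170
  sugary: (724 − 720.5)² / 720.5 = 0.0170
χ² = 0.0170 + 0.0170 = 0.034
Degrees of freedom = 2 − 1 = 1; critical value at α = 0.05 is 3.841.
Since 0.034 < 3.841, we fail to reject the null hypothesis — the data are consistent with the 1:1 ratio.

0.034; consistent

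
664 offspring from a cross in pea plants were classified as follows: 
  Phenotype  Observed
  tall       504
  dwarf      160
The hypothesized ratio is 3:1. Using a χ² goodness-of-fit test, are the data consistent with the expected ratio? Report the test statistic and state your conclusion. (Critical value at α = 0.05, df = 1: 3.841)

0.289; consistent

Expected counts for N = 664 under a 3:1 ratio (total parts = 4):
  tall: 664 × 3/4 = 498
  dwarf: 664 × 1/4 = 166
χ² = Σ (O − E)² / E
  tall: (504 − 498)² / 498 = 0.0723
  dwarf: (160 − 166)² / 166 = 0.2169
χ² = 0.0723 + 0.2169 = 0.2892 ≈ 0.289
Degrees of freedom = 2 − 1 = 1; critical value at α = 0.05 is 3.841.
Since 0.289 < 3.841, we fail to reject the null hypothesis — the data are consistent with the 3:1 ratio.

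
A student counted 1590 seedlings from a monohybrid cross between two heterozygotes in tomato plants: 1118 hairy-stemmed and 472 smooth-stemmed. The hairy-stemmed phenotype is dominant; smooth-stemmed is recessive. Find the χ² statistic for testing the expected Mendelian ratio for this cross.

For a monohybrid cross between heterozygotes with complete dominance, the expected phenotypic ratio is 3:1.
Under the 3:1 hypothesis (Σ ratio = 4, N = 1590):
  hairy-stemmed: 1590 × 3/4 = 1192.5
  smooth-stemmed: 1590 × 1/4 = 397.5
χ² = Σ (O − E)² / E
  hairy-stemmed: (1118 − 1192.5)² / 1192.5 = 4.6543
  smooth-stemmed: (472 − 397.5)² / 397.5 = 13.9629
χ² = 4.6543 + 13.9629 = 18.6172 ≈ 18.617

18.617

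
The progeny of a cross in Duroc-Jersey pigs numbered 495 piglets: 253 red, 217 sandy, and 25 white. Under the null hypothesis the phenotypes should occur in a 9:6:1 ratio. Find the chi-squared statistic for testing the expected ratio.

Total ratio parts = 16. Expected numbers out of 495:
  red: 495 × 9/16 = 278.4375
  sandy: 495 × 6/16 = 185.625
  white: 495 × 1/16 = 30.9375
χ² = Σ (O − E)² / E
  red: (253 − 278.4375)² / 278.4375 = 2.3239
  sandy: (217 − 185.625)² / 185.625 = 5.3031
  white: (25 − 30.9375)² / 30.9375 = 1.1395
χ² = 2.3239 + 5.3031 + 1.1395 = 8.7665 ≈ 8.767

8.767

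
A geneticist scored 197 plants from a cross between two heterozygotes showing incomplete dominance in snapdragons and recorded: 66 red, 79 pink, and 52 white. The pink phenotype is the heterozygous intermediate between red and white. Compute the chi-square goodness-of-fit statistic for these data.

9.711

With incomplete dominance, a heterozygote × heterozygote cross gives a 1:2:1 phenotypic ratio.
The 1:2:1 ratio has 4 parts, so with N = 197 the expected counts are:
  red: 197 × 1/4 = 49.25
  pink: 197 × 2/4 = 98.5
  white: 197 × 1/4 = 49.25
χ² = Σ (O − E)² / E
  red: (66 − 49.25)² / 49.25 = 5.6967
  pink: (79 − 98.5)² / 98.5 = 3.8604
  white: (52 − 49.25)² / 49.25 = 0.1536
χ² = 5.6967 + 3.8604 + 0.1536 = 9.7107 ≈ 9.711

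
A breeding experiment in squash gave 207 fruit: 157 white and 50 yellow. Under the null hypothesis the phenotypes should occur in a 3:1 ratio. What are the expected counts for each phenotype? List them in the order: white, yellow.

Expected counts for N = 207 under a 3:1 ratio (total parts = 4):
  white: 207 × 3/4 = 155.25
  yellow: 207 × 1/4 = 51.75

155.25, 51.75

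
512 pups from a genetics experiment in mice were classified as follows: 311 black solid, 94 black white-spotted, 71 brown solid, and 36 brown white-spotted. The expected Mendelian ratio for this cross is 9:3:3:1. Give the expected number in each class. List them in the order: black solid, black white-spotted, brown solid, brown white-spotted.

288, 96, 96, 32

Total ratio parts = 16. Expected numbers out of 512:
  black solid: 512 × 9/16 = 288
  black white-spotted: 512 × 3/16 = 96
  brown solid: 512 × 3/16 = 96
  brown white-spotted: 512 × 1/16 = 32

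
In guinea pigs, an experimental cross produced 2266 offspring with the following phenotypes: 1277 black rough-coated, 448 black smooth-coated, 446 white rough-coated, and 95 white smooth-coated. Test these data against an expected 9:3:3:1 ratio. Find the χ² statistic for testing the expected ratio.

Under the 9:3:3:1 hypothesis (Σ ratio = 16, N = 2266):
  black rough-coated: 2266 × 9/16 = 1274.625
  black smooth-coated: 2266 × 3/16 = 424.875
  white rough-coated: 2266 × 3/16 = 424.875
  white smooth-coated: 2266 × 1/16 = 141.625
χ² = Σ (O − E)² / E
  black rough-coated: (1277 − 1274.625)² / 1274.625 = 0.0044
  black smooth-coated: (448 − 424.875)² / 424.875 = 1.2586
  white rough-coated: (446 − 424.875)² / 424.875 = 1.0503
  white smooth-coated: (95 − 141.625)² / 141.625 = 15.3496
χ² = 0.0044 + 1.2586 + 1.0503 + 15.3496 = 17.6629 ≈ 17.663

17.663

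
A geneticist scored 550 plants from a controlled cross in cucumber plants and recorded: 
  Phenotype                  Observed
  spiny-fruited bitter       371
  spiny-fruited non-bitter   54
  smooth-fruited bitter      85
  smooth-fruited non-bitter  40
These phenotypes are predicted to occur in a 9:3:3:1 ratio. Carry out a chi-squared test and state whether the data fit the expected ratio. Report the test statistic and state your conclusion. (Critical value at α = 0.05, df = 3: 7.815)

39.783; not consistent

Total ratio parts = 16. Expected numbers out of 550:
  spiny-fruited bitter: 550 × 9/16 = 309.375
  spiny-fruited non-bitter: 550 × 3/16 = 103.125
  smooth-fruited bitter: 550 × 3/16 = 103.125
  smooth-fruited non-bitter: 550 × 1/16 = 34.375
χ² = Σ (O − E)² / E
  spiny-fruited bitter: (371 − 309.375)² / 309.375 = 12.2752
  spiny-fruited non-bitter: (54 − 103.125)² / 103.125 = 23.4014
  smooth-fruited bitter: (85 − 103.125)² / 103.125 = 3.1856
  smooth-fruited non-bitter: (40 − 34.375)² / 34.375 = 0.9205
χ² = 12.2752 + 23.4014 + 3.1856 + 0.9205 = 39.7827 ≈ 39.783
Degrees of freedom = 4 − 1 = 3; critical value at α = 0.05 is 7.815.
Since 39.783 > 7.815, we reject the null hypothesis — the data do not fit the 9:3:3:1 ratio.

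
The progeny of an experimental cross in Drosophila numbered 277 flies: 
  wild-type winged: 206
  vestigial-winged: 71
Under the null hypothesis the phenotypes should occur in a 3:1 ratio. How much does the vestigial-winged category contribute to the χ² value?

0.044

Expected counts for N = 277 under a 3:1 ratio (total parts = 4):
  wild-type winged: 277 × 3/4 = 207.75
  vestigial-winged: 277 × 1/4 = 69.25
Contribution of vestigial-winged: (71 − 69.25)² / 69.25 = 0.0442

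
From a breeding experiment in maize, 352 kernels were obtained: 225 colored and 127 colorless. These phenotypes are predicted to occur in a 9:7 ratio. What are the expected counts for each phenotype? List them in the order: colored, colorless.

198, 154

Under the 9:7 hypothesis (Σ ratio = 16, N = 352):
  colored: 352 × 9/16 = 198
  colorless: 352 × 7/16 = 154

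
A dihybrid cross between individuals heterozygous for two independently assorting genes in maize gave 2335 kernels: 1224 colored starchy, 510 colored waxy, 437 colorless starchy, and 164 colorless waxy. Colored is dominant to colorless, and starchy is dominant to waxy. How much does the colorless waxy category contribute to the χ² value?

2.236

A dihybrid F₂ with independent assortment and complete dominance at both loci gives a 9:3:3:1 phenotypic ratio.
Total ratio parts = 16. Expected numbers out of 2335:
  colored starchy: 2335 × 9/16 = 1313.4375
  colored waxy: 2335 × 3/16 = 437.8125
  colorless starchy: 2335 × 3/16 = 437.8125
  colorless waxy: 2335 × 1/16 = 145.9375
Contribution of colorless waxy: (164 − 145.9375)² / 145.9375 = 2.2356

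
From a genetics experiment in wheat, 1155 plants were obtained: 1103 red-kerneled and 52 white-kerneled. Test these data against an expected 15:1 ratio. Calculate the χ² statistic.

The 15:1 ratio has 16 parts, so with N = 1155 the expected counts are:
  red-kerneled: 1155 × 15/16 = 1082.8125
  white-kerneled: 1155 × 1/16 = 72.1875
χ² = Σ (O − E)² / E
  red-kerneled: (1103 − 1082.8125)² / 1082.8125 = 0.3764
  white-kerneled: (52 − 72.1875)² / 72.1875 = 5.6455
χ² = 0.3764 + 5.6455 = 6.0219 ≈ 6.022

6.022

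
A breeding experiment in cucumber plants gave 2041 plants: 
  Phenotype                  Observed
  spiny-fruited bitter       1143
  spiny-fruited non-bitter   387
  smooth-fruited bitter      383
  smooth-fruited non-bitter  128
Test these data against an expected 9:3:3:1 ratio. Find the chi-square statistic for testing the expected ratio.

0.073

The 9:3:3:1 ratio has 16 parts, so with N = 2041 the expected counts are:
  spiny-fruited bitter: 2041 × 9/16 = 1148.0625
  spiny-fruited non-bitter: 2041 × 3/16 = 382.6875
  smooth-fruited bitter: 2041 × 3/16 = 382.6875
  smooth-fruited non-bitter: 2041 × 1/16 = 127.5625
χ² = Σ (O − E)² / E
  spiny-fruited bitter: (1143 − 1148.0625)² / 1148.0625 = 0.0223
  spiny-fruited non-bitter: (387 − 382.6875)² / 382.6875 = 0.0486
  smooth-fruited bitter: (383 − 382.6875)² / 382.6875 = 0.0003
  smooth-fruited non-bitter: (128 − 127.5625)² / 127.5625 = 0.0015
χ² = 0.0223 + 0.0486 + 0.0003 + 0.0015 = 0.0727 ≈ 0.073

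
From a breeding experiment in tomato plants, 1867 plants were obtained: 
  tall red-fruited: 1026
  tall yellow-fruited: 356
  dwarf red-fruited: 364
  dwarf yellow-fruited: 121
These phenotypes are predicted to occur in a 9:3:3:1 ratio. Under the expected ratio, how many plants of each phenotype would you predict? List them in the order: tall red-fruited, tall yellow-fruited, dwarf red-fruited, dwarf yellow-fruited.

1050.1875, 350.0625, 350.0625, 116.6875

Under the 9:3:3:1 hypothesis (Σ ratio = 16, N = 1867):
  tall red-fruited: 1867 × 9/16 = 1050.1875
  tall yellow-fruited: 1867 × 3/16 = 350.0625
  dwarf red-fruited: 1867 × 3/16 = 350.0625
  dwarf yellow-fruited: 1867 × 1/16 = 116.6875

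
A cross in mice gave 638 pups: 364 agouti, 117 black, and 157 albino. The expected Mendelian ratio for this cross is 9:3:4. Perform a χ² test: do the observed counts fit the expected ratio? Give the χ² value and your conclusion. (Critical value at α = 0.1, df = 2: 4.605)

0.170; consistent

Expected counts for N = 638 under a 9:3:4 ratio (total parts = 16):
  agouti: 638 × 9/16 = 358.875
  black: 638 × 3/16 = 119.625
  albino: 638 × 4/16 = 159.5
χ² = Σ (O − E)² / E
  agouti: (364 − 358.875)² / 358.875 = 0.0732
  black: (117 − 119.625)² / 119.625 = 0.0576
  albino: (157 − 159.5)² / 159.5 = 0.0392
χ² = 0.0732 + 0.0576 + 0.0392 = 0.170
Degrees of freedom = 3 − 1 = 2; critical value at α = 0.1 is 4.605.
Since 0.170 < 4.605, we fail to reject the null hypothesis — the data are consistent with the 9:3:4 ratio.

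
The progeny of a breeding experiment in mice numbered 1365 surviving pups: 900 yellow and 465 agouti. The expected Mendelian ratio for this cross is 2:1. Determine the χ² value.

Total ratio parts = 3. Expected numbers out of 1365:
  yellow: 1365 × 2/3 = 910
  agouti: 1365 × 1/3 = 455
χ² = Σ (O − E)² / E
  yellow: (900 − 910)² / 910 = 0.1099
  agouti: (465 − 455)² / 455 = 0.2198
χ² = 0.1099 + 0.2198 = 0.3297 ≈ 0.330

0.330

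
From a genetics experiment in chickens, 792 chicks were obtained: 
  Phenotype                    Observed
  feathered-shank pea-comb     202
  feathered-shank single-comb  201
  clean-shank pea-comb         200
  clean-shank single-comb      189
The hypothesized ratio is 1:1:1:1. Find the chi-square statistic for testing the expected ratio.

0.556

The 1:1:1:1 ratio has 4 parts, so with N = 792 the expected counts are:
  feathered-shank pea-comb: 792 × 1/4 = 198
  feathered-shank single-comb: 792 × 1/4 = 198
  clean-shank pea-comb: 792 × 1/4 = 198
  clean-shank single-comb: 792 × 1/4 = 198
χ² = Σ (O − E)² / E
  feathered-shank pea-comb: (202 − 198)² / 198 = 0.0808
  feathered-shank single-comb: (201 − 198)² / 198 = 0.0455
  clean-shank pea-comb: (200 − 198)² / 198 = 0.0202
  clean-shank single-comb: (189 − 198)² / 198 = 0.4091
χ² = 0.0808 + 0.0455 + 0.0202 + 0.4091 = 0.5556 ≈ 0.556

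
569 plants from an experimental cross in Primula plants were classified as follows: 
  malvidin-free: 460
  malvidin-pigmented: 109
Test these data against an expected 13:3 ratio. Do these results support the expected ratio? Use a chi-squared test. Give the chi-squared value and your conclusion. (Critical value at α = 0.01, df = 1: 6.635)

Total ratio parts = 16. Expected numbers out of 569:
  malvidin-free: 569 × 13/16 = 462.3125
  malvidin-pigmented: 569 × 3/16 = 106.6875
χ² = Σ (O − E)² / E
  malvidin-free: (460 − 462.3125)² / 462.3125 = 0.0116
  malvidin-pigmented: (109 − 106.6875)² / 106.6875 = 0.0501
χ² = 0.0116 + 0.0501 = 0.0617 ≈ 0.062
Degrees of freedom = 2 − 1 = 1; critical value at α = 0.01 is 6.635.
Since 0.062 < 6.635, we fail to reject the null hypothesis — the data are consistent with the 13:3 ratio.

0.062; consistent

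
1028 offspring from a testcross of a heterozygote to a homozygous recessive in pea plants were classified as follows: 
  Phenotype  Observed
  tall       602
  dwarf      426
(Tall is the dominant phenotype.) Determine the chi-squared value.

30.132

A testcross of a heterozygote (Aa × aa) gives a 1:1 phenotypic ratio.
Expected counts for N = 1028 under a 1:1 ratio (total parts = 2):
  tall: 1028 × 1/2 = 514
  dwarf: 1028 × 1/2 = 514
χ² = Σ (O − E)² / E
  tall: (602 − 514)² / 514 = 15.0661
  dwarf: (426 − 514)² / 514 = 15.0661
χ² = 15.0661 + 15.0661 = 30.1322 ≈ 30.132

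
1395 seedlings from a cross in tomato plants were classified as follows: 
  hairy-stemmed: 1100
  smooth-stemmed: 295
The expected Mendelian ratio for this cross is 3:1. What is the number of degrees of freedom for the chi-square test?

A goodness-of-fit test with 2 phenotype classes has df = 2 − 1 = 1.

1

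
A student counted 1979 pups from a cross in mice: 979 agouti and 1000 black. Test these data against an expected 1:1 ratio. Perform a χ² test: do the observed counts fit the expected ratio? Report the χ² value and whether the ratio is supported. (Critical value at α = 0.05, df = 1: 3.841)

Total ratio parts = 2. Expected numbers out of 1979:
  agouti: 1979 × 1/2 = 989.5
  black: 1979 × 1/2 = 989.5
χ² = Σ (O − E)² / E
  agouti: (979 − 989.5)² / 989.5 = 0.1114
  black: (1000 − 989.5)² / 989.5 = 0.1114
χ² = 0.1114 + 0.1114 = 0.2228 ≈ 0.223
Degrees of freedom = 2 − 1 = 1; critical value at α = 0.05 is 3.841.
Since 0.223 < 3.841, we fail to reject the null hypothesis — the data are consistent with the 1:1 ratio.

0.223; consistent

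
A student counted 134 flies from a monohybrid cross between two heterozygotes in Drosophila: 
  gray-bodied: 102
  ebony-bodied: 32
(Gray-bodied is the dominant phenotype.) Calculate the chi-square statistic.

0.090

For a monohybrid cross between heterozygotes with complete dominance, the expected phenotypic ratio is 3:1.
The 3:1 ratio has 4 parts, so with N = 134 the expected counts are:
  gray-bodied: 134 × 3/4 = 100.5
  ebony-bodied: 134 × 1/4 = 33.5
χ² = Σ (O − E)² / E
  gray-bodied: (102 − 100.5)² / 100.5 = 0.0224
  ebony-bodied: (32 − 33.5)² / 33.5 = 0.0672
χ² = 0.0224 + 0.0672 = 0.0896 ≈ 0.090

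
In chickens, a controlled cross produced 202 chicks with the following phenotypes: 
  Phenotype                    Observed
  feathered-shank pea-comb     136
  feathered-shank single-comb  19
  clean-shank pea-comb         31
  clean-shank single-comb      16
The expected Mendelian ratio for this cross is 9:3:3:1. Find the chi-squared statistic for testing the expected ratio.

Expected counts for N = 202 under a 9:3:3:1 ratio (total parts = 16):
  feathered-shank pea-comb: 202 × 9/16 = 113.625
  feathered-shank single-comb: 202 × 3/16 = 37.875
  clean-shank pea-comb: 202 × 3/16 = 37.875
  clean-shank single-comb: 202 × 1/16 = 12.625
χ² = Σ (O − E)² / E
  feathered-shank pea-comb: (136 − 113.625)² / 113.625 = 4.4061
  feathered-shank single-comb: (19 − 37.875)² / 37.875 = 9.4064
  clean-shank pea-comb: (31 − 37.875)² / 37.875 = 1.2479
  clean-shank single-comb: (16 − 12.625)² / 12.625 = 0.9022
χ² = 4.4061 + 9.4064 + 1.2479 + 0.9022 = 15.9626 ≈ 15.963

15.963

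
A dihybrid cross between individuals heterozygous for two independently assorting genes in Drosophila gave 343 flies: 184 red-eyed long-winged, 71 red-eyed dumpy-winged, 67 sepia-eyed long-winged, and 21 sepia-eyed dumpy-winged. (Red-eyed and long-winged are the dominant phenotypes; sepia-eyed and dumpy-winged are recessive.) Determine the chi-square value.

1.231

A dihybrid F₂ with independent assortment and complete dominance at both loci gives a 9:3:3:1 phenotypic ratio.
The 9:3:3:1 ratio has 16 parts, so with N = 343 the expected counts are:
  red-eyed long-winged: 343 × 9/16 = 192.9375
  red-eyed dumpy-winged: 343 × 3/16 = 64.3125
  sepia-eyed long-winged: 343 × 3/16 = 64.3125
  sepia-eyed dumpy-winged: 343 × 1/16 = 21.4375
χ² = Σ (O − E)² / E
  red-eyed long-winged: (184 − 192.9375)² / 192.9375 = 0.4140
  red-eyed dumpy-winged: (71 − 64.3125)² / 64.3125 = 0.6954
  sepia-eyed long-winged: (67 − 64.3125)² / 64.3125 = 0.1123
  sepia-eyed dumpy-winged: (21 − 21.4375)² / 21.4375 = 0.0089
χ² = 0.4140 + 0.6954 + 0.1123 + 0.0089 = 1.2306 ≈ 1.231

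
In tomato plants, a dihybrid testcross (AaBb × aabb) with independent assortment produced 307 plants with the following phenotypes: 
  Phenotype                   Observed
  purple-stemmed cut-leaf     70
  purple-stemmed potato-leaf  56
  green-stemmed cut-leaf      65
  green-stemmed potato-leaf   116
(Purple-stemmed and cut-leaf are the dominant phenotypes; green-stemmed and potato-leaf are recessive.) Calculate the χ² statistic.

28.075

A dihybrid testcross with independent assortment gives a 1:1:1:1 ratio.
Expected counts for N = 307 under a 1:1:1:1 ratio (total parts = 4):
  purple-stemmed cut-leaf: 307 × 1/4 = 76.75
  purple-stemmed potato-leaf: 307 × 1/4 = 76.75
  green-stemmed cut-leaf: 307 × 1/4 = 76.75
  green-stemmed potato-leaf: 307 × 1/4 = 76.75
χ² = Σ (O − E)² / E
  purple-stemmed cut-leaf: (70 − 76.75)² / 76.75 = 0.5936
  purple-stemmed potato-leaf: (56 − 76.75)² / 76.75 = 5.6099
  green-stemmed cut-leaf: (65 − 76.75)² / 76.75 = 1.7989
  green-stemmed potato-leaf: (116 − 76.75)² / 76.75 = 20.0725
χ² = 0.5936 + 5.6099 + 1.7989 + 20.0725 = 28.0749 ≈ 28.075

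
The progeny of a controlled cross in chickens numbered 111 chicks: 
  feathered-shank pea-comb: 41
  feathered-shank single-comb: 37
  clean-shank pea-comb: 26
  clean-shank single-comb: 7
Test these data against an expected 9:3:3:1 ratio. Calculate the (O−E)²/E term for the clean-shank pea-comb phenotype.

1.293

The 9:3:3:1 ratio has 16 parts, so with N = 111 the expected counts are:
  feathered-shank pea-comb: 111 × 9/16 = 62.4375
  feathered-shank single-comb: 111 × 3/16 = 20.8125
  clean-shank pea-comb: 111 × 3/16 = 20.8125
  clean-shank single-comb: 111 × 1/16 = 6.9375
Contribution of clean-shank pea-comb: (26 − 20.8125)² / 20.8125 = 1.2930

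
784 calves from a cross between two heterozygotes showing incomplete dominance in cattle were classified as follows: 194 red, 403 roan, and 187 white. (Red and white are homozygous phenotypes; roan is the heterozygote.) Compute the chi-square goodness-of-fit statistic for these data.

0.742

With incomplete dominance, a heterozygote × heterozygote cross gives a 1:2:1 phenotypic ratio.
The 1:2:1 ratio has 4 parts, so with N = 784 the expected counts are:
  red: 784 × 1/4 = 196
  roan: 784 × 2/4 = 392
  white: 784 × 1/4 = 196
χ² = Σ (O − E)² / E
  red: (194 − 196)² / 196 = 0.0204
  roan: (403 − 392)² / 392 = 0.3087
  white: (187 − 196)² / 196 = 0.4133
χ² = 0.0204 + 0.3087 + 0.4133 = 0.7424 ≈ 0.742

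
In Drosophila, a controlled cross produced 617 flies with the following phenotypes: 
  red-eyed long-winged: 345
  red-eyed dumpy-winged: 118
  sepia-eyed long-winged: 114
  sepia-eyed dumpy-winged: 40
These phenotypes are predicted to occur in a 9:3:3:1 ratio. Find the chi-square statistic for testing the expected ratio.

Expected counts for N = 617 under a 9:3:3:1 ratio (total parts = 16):
  red-eyed long-winged: 617 × 9/16 = 347.0625
  red-eyed dumpy-winged: 617 × 3/16 = 115.6875
  sepia-eyed long-winged: 617 × 3/16 = 115.6875
  sepia-eyed dumpy-winged: 617 × 1/16 = 38.5625
χ² = Σ (O − E)² / E
  red-eyed long-winged: (345 − 347.0625)² / 347.0625 = 0.0123
  red-eyed dumpy-winged: (118 − 115.6875)² / 115.6875 = 0.0462
  sepia-eyed long-winged: (114 − 115.6875)² / 115.6875 = 0.0246
  sepia-eyed dumpy-winged: (40 − 38.5625)² / 38.5625 = 0.0536
χ² = 0.0123 + 0.0462 + 0.0246 + 0.0536 = 0.1367 ≈ 0.137

0.137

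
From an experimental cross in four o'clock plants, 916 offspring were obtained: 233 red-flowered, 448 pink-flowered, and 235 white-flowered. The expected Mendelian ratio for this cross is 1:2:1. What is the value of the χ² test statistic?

Expected counts for N = 916 under a 1:2:1 ratio (total parts = 4):
  red-flowered: 916 × 1/4 = 229
  pink-flowered: 916 × 2/4 = 458
  white-flowered: 916 × 1/4 = 229
χ² = Σ (O − E)² / E
  red-flowered: (233 − 229)² / 229 = 0.0699
  pink-flowered: (448 − 458)² / 458 = 0.2183
  white-flowered: (235 − 229)² / 229 = 0.1572
χ² = 0.0699 + 0.2183 + 0.1572 = 0.4454 ≈ 0.445

0.445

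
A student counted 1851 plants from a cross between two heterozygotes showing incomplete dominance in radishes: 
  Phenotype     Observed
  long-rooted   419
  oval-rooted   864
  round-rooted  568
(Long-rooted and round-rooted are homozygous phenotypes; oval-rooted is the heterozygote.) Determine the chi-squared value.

With incomplete dominance, a heterozygote × heterozygote cross gives a 1:2:1 phenotypic ratio.
The 1:2:1 ratio has 4 parts, so with N = 1851 the expected counts are:
  long-rooted: 1851 × 1/4 = 462.75
  oval-rooted: 1851 × 2/4 = 925.5
  round-rooted: 1851 × 1/4 = 462.75
χ² = Σ (O − E)² / E
  long-rooted: (419 − 462.75)² / 462.75 = 4.1363
  oval-rooted: (864 − 925.5)² / 925.5 = 4.0867
  round-rooted: (568 − 462.75)² / 462.75 = 23.9385
χ² = 4.1363 + 4.0867 + 23.9385 = 32.1615 ≈ 32.162

32.162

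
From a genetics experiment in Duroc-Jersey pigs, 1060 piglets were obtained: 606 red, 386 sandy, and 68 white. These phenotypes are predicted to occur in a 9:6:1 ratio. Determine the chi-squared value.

Expected counts for N = 1060 under a 9:6:1 ratio (total parts = 16):
  red: 1060 × 9/16 = 596.25
  sandy: 1060 × 6/16 = 397.5
  white: 1060 × 1/16 = 66.25
χ² = Σ (O − E)² / E
  red: (606 − 596.25)² / 596.25 = 0.1594
  sandy: (386 − 397.5)² / 397.5 = 0.3327
  white: (68 − 66.25)² / 66.25 = 0.0462
χ² = 0.1594 + 0.3327 + 0.0462 = 0.5383 ≈ 0.538

0.538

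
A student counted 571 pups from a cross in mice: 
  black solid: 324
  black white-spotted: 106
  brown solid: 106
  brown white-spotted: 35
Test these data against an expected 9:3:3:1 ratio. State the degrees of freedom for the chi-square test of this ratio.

A goodness-of-fit test with 4 phenotype classes has df = 4 − 1 = 3.

3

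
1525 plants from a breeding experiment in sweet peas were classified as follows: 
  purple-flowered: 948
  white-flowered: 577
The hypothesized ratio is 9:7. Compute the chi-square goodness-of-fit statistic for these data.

Expected counts for N = 1525 under a 9:7 ratio (total parts = 16):
  purple-flowered: 1525 × 9/16 = 857.8125
  white-flowered: 1525 × 7/16 = 667.1875
χ² = Σ (O − E)² / E
  purple-flowered: (948 − 857.8125)² / 857.8125 = 9.4820
  white-flowered: (577 − 667.1875)² / 667.1875 = 12.1912
χ² = 9.4820 + 12.1912 = 21.6732 ≈ 21.673

21.673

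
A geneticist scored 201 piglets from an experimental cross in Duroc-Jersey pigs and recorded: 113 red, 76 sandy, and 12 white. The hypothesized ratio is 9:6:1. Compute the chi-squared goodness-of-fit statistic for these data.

The 9:6:1 ratio has 16 parts, so with N = 201 the expected counts are:
  red: 201 × 9/16 = 113.0625
  sandy: 201 × 6/16 = 75.375
  white: 201 × 1/16 = 12.5625
χ² = Σ (O − E)² / E
  red: (113 − 113.0625)² / 113.0625 = 0.0000
  sandy: (76 − 75.375)² / 75.375 = 0.0052
  white: (12 − 12.5625)² / 12.5625 = 0.0252
χ² = 0.0000 + 0.0052 + 0.0252 = 0.0304 ≈ 0.030

0.030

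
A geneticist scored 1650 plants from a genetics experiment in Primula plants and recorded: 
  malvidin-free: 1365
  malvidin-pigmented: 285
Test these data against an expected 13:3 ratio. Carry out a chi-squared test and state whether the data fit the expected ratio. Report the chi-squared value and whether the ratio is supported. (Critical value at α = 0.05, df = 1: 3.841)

2.364; consistent

The 13:3 ratio has 16 parts, so with N = 1650 the expected counts are:
  malvidin-free: 1650 × 13/16 = 1340.625
  malvidin-pigmented: 1650 × 3/16 = 309.375
χ² = Σ (O − E)² / E
  malvidin-free: (1365 − 1340.625)² / 1340.625 = 0.4432
  malvidin-pigmented: (285 − 309.375)² / 309.375 = 1.9205
χ² = 0.4432 + 1.9205 = 2.3637 ≈ 2.364
Degrees of freedom = 2 − 1 = 1; critical value at α = 0.05 is 3.841.
Since 2.364 < 3.841, we fail to reject the null hypothesis — the data are consistent with the 13:3 ratio.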